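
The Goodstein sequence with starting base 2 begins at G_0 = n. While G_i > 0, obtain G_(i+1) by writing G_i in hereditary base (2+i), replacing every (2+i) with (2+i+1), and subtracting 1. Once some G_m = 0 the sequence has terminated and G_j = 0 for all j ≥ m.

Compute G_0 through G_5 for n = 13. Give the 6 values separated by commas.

13, 108, 1279, 16092, 280711, 5765998

[0] 13 ≡ 2^(2 + 1) + 2^2 + 1 (base 2). Lift 3: 109. −1: 108.
[1] 108 ≡ 3^(3 + 1) + 3^3 (base 3). Lift 4: 1280. −1: 1279.
[2] 1279 ≡ 4^(4 + 1) + 3·4^3 + 3·4^2 + 3·4 + 3 (base 4). Lift 5: 16093. −1: 16092.
[3] 16092 ≡ 5^(5 + 1) + 3·5^3 + 3·5^2 + 3·5 + 2 (base 5). Lift 6: 280712. −1: 280711.
[4] 280711 ≡ 6^(6 + 1) + 3·6^3 + 3·6^2 + 3·6 + 1 (base 6). Lift 7: 5765999. −1: 5765998.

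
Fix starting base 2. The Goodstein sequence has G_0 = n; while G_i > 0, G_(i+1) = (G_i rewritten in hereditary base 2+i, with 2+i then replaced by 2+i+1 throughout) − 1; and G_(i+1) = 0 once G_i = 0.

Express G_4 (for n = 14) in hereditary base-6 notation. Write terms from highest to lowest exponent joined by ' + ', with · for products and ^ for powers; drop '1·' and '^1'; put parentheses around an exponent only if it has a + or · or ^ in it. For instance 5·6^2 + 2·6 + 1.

6^(6 + 1) + 5·6^5 + 5·6^4 + 5·6^3 + 5·6^2 + 5·6 + 5

[0] 14 ≡ 2^(2 + 1) + 2^2 + 2 (base 2). Lift 3: 111. −1: 110.
[1] 110 ≡ 3^(3 + 1) + 3^3 + 2 (base 3). Lift 4: 1282. −1: 1281.
[2] 1281 ≡ 4^(4 + 1) + 4^4 + 1 (base 4). Lift 5: 18751. −1: 18750.
[3] 18750 ≡ 5^(5 + 1) + 5^5 (base 5). Lift 6: 326592. −1: 326591.
[4] 326591 ≡ 6^(6 + 1) + 5·6^5 + 5·6^4 + 5·6^3 + 5·6^2 + 5·6 + 5 (base 6). Lift 7: 5862841. −1: 5862840.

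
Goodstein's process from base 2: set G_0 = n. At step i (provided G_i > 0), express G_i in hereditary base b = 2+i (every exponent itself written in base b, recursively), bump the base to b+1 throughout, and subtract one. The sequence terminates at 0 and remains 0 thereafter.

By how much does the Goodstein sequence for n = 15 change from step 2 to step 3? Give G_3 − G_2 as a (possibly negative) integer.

17469

(0) 15|_2 = 2^(2 + 1) + 2^2 + 2 + 1 ↦ 3^(3 + 1) + 3^3 + 3 + 1|_3 = 112 ⇒ 111
(1) 111|_3 = 3^(3 + 1) + 3^3 + 3 ↦ 4^(4 + 1) + 4^4 + 4|_4 = 1284 ⇒ 1283
(2) 1283|_4 = 4^(4 + 1) + 4^4 + 3 ↦ 5^(5 + 1) + 5^5 + 3|_5 = 18753 ⇒ 18752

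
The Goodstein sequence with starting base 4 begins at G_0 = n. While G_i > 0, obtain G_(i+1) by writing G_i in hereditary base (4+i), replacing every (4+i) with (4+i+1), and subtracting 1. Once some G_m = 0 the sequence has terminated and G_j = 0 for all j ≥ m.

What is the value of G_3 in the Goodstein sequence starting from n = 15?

[0] 15 ≡ 3·4 + 3 (base 4). Lift 5: 18. −1: 17.
[1] 17 ≡ 3·5 + 2 (base 5). Lift 6: 20. −1: 19.
[2] 19 ≡ 3·6 + 1 (base 6). Lift 7: 22. −1: 21.
[3] 21 ≡ 3·7 (base 7). Lift 8: 24. −1: 23.

21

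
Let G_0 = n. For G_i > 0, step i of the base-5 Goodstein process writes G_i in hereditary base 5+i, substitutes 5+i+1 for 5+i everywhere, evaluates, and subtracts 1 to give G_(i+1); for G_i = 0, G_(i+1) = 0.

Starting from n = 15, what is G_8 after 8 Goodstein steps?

23

base 5: 15 = 3·5; at 6: 3·6 = 18; next = 17
base 6: 17 = 2·6 + 5; at 7: 2·7 + 5 = 19; next = 18
base 7: 18 = 2·7 + 4; at 8: 2·8 + 4 = 20; next = 19
base 8: 19 = 2·8 + 3; at 9: 2·9 + 3 = 21; next = 20
base 9: 20 = 2·9 + 2; at 10: 2·10 + 2 = 22; next = 21
base 10: 21 = 2·10 + 1; at 11: 2·11 + 1 = 23; next = 22
base 11: 22 = 2·11; at 12: 2·12 = 24; next = 23
base 12: 23 = 12 + 11; at 13: 13 + 11 = 24; next = 23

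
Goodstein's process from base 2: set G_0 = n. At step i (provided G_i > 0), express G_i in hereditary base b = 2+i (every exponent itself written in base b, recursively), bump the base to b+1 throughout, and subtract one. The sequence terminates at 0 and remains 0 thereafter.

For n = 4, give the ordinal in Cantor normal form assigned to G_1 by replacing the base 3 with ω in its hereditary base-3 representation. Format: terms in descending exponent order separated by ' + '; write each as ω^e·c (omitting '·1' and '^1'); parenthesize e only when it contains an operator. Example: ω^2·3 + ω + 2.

ω^2·2 + ω·2 + 2

base 2: 4 = 2^2; at 3: 3^3 = 27; next = 26
base 3: 26 = 2·3^2 + 2·3 + 2; at 4: 2·4^2 + 2·4 + 2 = 42; next = 41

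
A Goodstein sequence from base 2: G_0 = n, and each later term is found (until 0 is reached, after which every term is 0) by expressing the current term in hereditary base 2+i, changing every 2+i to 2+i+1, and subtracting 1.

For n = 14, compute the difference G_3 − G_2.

17469

base 2: 14 = 2^(2 + 1) + 2^2 + 2; at 3: 3^(3 + 1) + 3^3 + 3 = 111; next = 110
base 3: 110 = 3^(3 + 1) + 3^3 + 2; at 4: 4^(4 + 1) + 4^4 + 2 = 1282; next = 1281
base 4: 1281 = 4^(4 + 1) + 4^4 + 1; at 5: 5^(5 + 1) + 5^5 + 1 = 18751; next = 18750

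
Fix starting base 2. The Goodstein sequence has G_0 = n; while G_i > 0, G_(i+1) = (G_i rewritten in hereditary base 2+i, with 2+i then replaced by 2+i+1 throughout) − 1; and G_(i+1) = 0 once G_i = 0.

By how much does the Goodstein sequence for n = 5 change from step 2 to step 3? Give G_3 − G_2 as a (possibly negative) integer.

G_0=5  [base 2] 2^2 + 1  →[2↦3]→  3^3 + 1 = 28  −1 ⇒ G_1=27
G_1=27  [base 3] 3^3  →[3↦4]→  4^4 = 256  −1 ⇒ G_2=255
G_2=255  [base 4] 3·4^3 + 3·4^2 + 3·4 + 3  →[4↦5]→  3·5^3 + 3·5^2 + 3·5 + 3 = 468  −1 ⇒ G_3=467

212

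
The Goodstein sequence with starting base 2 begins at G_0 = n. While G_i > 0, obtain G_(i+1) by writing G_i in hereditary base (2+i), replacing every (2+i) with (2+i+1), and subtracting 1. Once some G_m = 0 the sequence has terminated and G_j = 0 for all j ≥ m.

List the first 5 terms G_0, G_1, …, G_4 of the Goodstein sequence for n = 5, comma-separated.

G_0=5  [base 2] 2^2 + 1  →[2↦3]→  3^3 + 1 = 28  −1 ⇒ G_1=27
G_1=27  [base 3] 3^3  →[3↦4]→  4^4 = 256  −1 ⇒ G_2=255
G_2=255  [base 4] 3·4^3 + 3·4^2 + 3·4 + 3  →[4↦5]→  3·5^3 + 3·5^2 + 3·5 + 3 = 468  −1 ⇒ G_3=467
G_3=467  [base 5] 3·5^3 + 3·5^2 + 3·5 + 2  →[5↦6]→  3·6^3 + 3·6^2 + 3·6 + 2 = 776  −1 ⇒ G_4=775

5, 27, 255, 467, 775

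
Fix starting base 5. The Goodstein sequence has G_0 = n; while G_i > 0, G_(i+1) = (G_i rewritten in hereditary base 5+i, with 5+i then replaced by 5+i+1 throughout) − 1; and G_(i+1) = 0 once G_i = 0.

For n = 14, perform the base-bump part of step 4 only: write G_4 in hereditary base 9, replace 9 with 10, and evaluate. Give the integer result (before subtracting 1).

20

14 —HB5→ 2·5 + 4 —bump→ 2·6 + 4 = 16 —(−1)→ 15
15 —HB6→ 2·6 + 3 —bump→ 2·7 + 3 = 17 —(−1)→ 16
16 —HB7→ 2·7 + 2 —bump→ 2·8 + 2 = 18 —(−1)→ 17
17 —HB8→ 2·8 + 1 —bump→ 2·9 + 1 = 19 —(−1)→ 18
18 —HB9→ 2·9 —bump→ 2·10 = 20 —(−1)→ 19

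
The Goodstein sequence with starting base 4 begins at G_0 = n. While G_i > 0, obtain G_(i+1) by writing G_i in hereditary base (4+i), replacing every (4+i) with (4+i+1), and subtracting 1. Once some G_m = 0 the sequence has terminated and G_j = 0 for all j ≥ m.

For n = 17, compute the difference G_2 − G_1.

10

[0] 17 ≡ 4^2 + 1 (base 4). Lift 5: 26. −1: 25.
[1] 25 ≡ 5^2 (base 5). Lift 6: 36. −1: 35.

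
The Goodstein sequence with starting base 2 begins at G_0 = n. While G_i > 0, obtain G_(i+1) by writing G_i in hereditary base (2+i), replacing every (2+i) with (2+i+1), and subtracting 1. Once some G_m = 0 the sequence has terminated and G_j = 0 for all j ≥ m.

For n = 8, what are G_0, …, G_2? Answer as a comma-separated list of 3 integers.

8, 80, 553

[0] 8 ≡ 2^(2 + 1) (base 2). Lift 3: 81. −1: 80.
[1] 80 ≡ 2·3^3 + 2·3^2 + 2·3 + 2 (base 3). Lift 4: 554. −1: 553.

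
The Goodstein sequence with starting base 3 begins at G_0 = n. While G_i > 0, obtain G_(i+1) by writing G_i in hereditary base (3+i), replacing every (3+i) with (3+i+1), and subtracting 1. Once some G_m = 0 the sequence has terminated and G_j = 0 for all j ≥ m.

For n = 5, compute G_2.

base 3: 5 = 3 + 2; at 4: 4 + 2 = 6; next = 5
base 4: 5 = 4 + 1; at 5: 5 + 1 = 6; next = 5

5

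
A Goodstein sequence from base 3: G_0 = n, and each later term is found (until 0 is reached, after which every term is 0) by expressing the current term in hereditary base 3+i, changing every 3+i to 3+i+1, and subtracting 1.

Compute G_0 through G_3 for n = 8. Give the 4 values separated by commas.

G_0 = 8. HB_3(8) = 2·3 + 2. Bump = 10. G_1 = 9.
G_1 = 9. HB_4(9) = 2·4 + 1. Bump = 11. G_2 = 10.
G_2 = 10. HB_5(10) = 2·5. Bump = 12. G_3 = 11.

8, 9, 10, 11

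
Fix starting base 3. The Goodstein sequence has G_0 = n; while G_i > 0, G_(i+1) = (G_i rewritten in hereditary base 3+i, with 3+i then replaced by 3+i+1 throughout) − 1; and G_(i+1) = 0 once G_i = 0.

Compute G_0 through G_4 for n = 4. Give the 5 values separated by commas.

4, 4, 4, 3, 2

[0] 4 ≡ 3 + 1 (base 3). Lift 4: 5. −1: 4.
[1] 4 ≡ 4 (base 4). Lift 5: 5. −1: 4.
[2] 4 ≡ 4 (base 5). Lift 6: 4. −1: 3.
[3] 3 ≡ 3 (base 6). Lift 7: 3. −1: 2.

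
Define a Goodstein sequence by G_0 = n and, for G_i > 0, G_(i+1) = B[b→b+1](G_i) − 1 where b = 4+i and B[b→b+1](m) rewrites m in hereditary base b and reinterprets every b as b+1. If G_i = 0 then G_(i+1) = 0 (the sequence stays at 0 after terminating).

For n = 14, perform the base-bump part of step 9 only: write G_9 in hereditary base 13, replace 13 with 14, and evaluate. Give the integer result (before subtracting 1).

28

(0) 14|_4 = 3·4 + 2 ↦ 3·5 + 2|_5 = 17 ⇒ 16
(1) 16|_5 = 3·5 + 1 ↦ 3·6 + 1|_6 = 19 ⇒ 18
(2) 18|_6 = 3·6 ↦ 3·7|_7 = 21 ⇒ 20
(3) 20|_7 = 2·7 + 6 ↦ 2·8 + 6|_8 = 22 ⇒ 21
(4) 21|_8 = 2·8 + 5 ↦ 2·9 + 5|_9 = 23 ⇒ 22
(5) 22|_9 = 2·9 + 4 ↦ 2·10 + 4|_10 = 24 ⇒ 23
(6) 23|_10 = 2·10 + 3 ↦ 2·11 + 3|_11 = 25 ⇒ 24
(7) 24|_11 = 2·11 + 2 ↦ 2·12 + 2|_12 = 26 ⇒ 25
(8) 25|_12 = 2·12 + 1 ↦ 2·13 + 1|_13 = 27 ⇒ 26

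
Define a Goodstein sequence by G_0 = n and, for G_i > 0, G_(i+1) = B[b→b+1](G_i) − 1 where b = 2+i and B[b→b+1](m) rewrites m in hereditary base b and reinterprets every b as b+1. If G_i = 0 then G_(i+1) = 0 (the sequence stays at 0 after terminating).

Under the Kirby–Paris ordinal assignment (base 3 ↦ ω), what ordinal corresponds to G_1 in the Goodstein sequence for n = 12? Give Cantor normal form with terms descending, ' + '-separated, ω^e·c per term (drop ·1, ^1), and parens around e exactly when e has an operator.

base 2: 12 = 2^(2 + 1) + 2^2; at 3: 3^(3 + 1) + 3^3 = 108; next = 107
base 3: 107 = 3^(3 + 1) + 2·3^2 + 2·3 + 2; at 4: 4^(4 + 1) + 2·4^2 + 2·4 + 2 = 1066; next = 1065

ω^(ω + 1) + ω^2·2 + ω·2 + 2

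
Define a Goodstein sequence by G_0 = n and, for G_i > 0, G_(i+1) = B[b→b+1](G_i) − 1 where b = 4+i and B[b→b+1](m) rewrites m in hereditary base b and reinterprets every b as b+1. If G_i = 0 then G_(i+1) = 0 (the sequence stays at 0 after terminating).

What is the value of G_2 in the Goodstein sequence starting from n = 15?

(0) 15|_4 = 3·4 + 3 ↦ 3·5 + 3|_5 = 18 ⇒ 17
(1) 17|_5 = 3·5 + 2 ↦ 3·6 + 2|_6 = 20 ⇒ 19
(2) 19|_6 = 3·6 + 1 ↦ 3·7 + 1|_7 = 22 ⇒ 21

19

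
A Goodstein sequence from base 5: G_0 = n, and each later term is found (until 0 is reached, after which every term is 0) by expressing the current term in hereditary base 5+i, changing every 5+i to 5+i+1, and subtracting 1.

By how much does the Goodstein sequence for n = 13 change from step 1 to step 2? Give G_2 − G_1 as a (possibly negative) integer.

1

13 —HB5→ 2·5 + 3 —bump→ 2·6 + 3 = 15 —(−1)→ 14
14 —HB6→ 2·6 + 2 —bump→ 2·7 + 2 = 16 —(−1)→ 15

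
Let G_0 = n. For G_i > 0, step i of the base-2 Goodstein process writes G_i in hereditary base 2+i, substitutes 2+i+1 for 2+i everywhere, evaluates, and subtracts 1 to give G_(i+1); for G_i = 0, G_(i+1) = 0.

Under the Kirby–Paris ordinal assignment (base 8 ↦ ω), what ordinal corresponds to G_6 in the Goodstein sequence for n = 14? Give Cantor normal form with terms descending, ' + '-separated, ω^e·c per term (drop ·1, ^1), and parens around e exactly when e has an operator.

ω^(ω + 1) + ω^5·5 + ω^4·5 + ω^3·5 + ω^2·5 + ω·5 + 3

14 —HB2→ 2^(2 + 1) + 2^2 + 2 —bump→ 3^(3 + 1) + 3^3 + 3 = 111 —(−1)→ 110
110 —HB3→ 3^(3 + 1) + 3^3 + 2 —bump→ 4^(4 + 1) + 4^4 + 2 = 1282 —(−1)→ 1281
1281 —HB4→ 4^(4 + 1) + 4^4 + 1 —bump→ 5^(5 + 1) + 5^5 + 1 = 18751 —(−1)→ 18750
18750 —HB5→ 5^(5 + 1) + 5^5 —bump→ 6^(6 + 1) + 6^6 = 326592 —(−1)→ 326591
326591 —HB6→ 6^(6 + 1) + 5·6^5 + 5·6^4 + 5·6^3 + 5·6^2 + 5·6 + 5 —bump→ 7^(7 + 1) + 5·7^5 + 5·7^4 + 5·7^3 + 5·7^2 + 5·7 + 5 = 5862841 —(−1)→ 5862840
5862840 —HB7→ 7^(7 + 1) + 5·7^5 + 5·7^4 + 5·7^3 + 5·7^2 + 5·7 + 4 —bump→ 8^(8 + 1) + 5·8^5 + 5·8^4 + 5·8^3 + 5·8^2 + 5·8 + 4 = 134404972 —(−1)→ 134404971
134404971 —HB8→ 8^(8 + 1) + 5·8^5 + 5·8^4 + 5·8^3 + 5·8^2 + 5·8 + 3 —bump→ 9^(9 + 1) + 5·9^5 + 5·9^4 + 5·9^3 + 5·9^2 + 5·9 + 3 = 3487116549 —(−1)→ 3487116548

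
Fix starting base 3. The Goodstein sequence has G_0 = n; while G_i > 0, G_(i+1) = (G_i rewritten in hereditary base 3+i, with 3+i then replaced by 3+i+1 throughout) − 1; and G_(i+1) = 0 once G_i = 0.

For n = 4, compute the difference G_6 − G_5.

G_0=4  [base 3] 3 + 1  →[3↦4]→  4 + 1 = 5  −1 ⇒ G_1=4
G_1=4  [base 4] 4  →[4↦5]→  5 = 5  −1 ⇒ G_2=4
G_2=4  [base 5] 4  →[5↦6]→  4 = 4  −1 ⇒ G_3=3
G_3=3  [base 6] 3  →[6↦7]→  3 = 3  −1 ⇒ G_4=2
G_4=2  [base 7] 2  →[7↦8]→  2 = 2  −1 ⇒ G_5=1
G_5=1  [base 8] 1  →[8↦9]→  1 = 1  −1 ⇒ G_6=0

-1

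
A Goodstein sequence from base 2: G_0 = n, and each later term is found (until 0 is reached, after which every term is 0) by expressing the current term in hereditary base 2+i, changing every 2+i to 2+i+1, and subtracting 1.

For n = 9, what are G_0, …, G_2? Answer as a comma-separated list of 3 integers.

i=0: 9 = 2^(2 + 1) + 1 (b=2); 2→3: 3^(3 + 1) + 1 = 82; 82−1 = 81
i=1: 81 = 3^(3 + 1) (b=3); 3→4: 4^(4 + 1) = 1024; 1024−1 = 1023

9, 81, 1023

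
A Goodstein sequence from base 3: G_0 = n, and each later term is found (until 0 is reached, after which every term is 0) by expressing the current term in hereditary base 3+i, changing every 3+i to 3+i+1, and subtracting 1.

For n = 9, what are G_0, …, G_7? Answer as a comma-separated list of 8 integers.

9, 15, 17, 19, 21, 23, 24, 25

[0] 9 ≡ 3^2 (base 3). Lift 4: 16. −1: 15.
[1] 15 ≡ 3·4 + 3 (base 4). Lift 5: 18. −1: 17.
[2] 17 ≡ 3·5 + 2 (base 5). Lift 6: 20. −1: 19.
[3] 19 ≡ 3·6 + 1 (base 6). Lift 7: 22. −1: 21.
[4] 21 ≡ 3·7 (base 7). Lift 8: 24. −1: 23.
[5] 23 ≡ 2·8 + 7 (base 8). Lift 9: 25. −1: 24.
[6] 24 ≡ 2·9 + 6 (base 9). Lift 10: 26. −1: 25.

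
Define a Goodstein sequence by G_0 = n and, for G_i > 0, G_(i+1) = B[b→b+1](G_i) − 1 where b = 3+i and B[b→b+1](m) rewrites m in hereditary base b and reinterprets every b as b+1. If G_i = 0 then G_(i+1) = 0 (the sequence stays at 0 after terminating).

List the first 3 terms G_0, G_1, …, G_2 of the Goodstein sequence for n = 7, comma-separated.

7 —HB3→ 2·3 + 1 —bump→ 2·4 + 1 = 9 —(−1)→ 8
8 —HB4→ 2·4 —bump→ 2·5 = 10 —(−1)→ 9

7, 8, 9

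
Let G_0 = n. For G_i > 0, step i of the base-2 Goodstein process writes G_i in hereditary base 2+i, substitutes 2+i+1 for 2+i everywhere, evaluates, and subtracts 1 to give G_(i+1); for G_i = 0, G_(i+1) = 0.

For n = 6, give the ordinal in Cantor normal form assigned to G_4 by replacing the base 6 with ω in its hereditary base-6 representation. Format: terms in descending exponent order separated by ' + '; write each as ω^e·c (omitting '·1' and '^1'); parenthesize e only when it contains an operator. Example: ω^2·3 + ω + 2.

ω^5·5 + ω^4·5 + ω^3·5 + ω^2·5 + ω·5 + 5

base 2: 6 = 2^2 + 2; at 3: 3^3 + 3 = 30; next = 29
base 3: 29 = 3^3 + 2; at 4: 4^4 + 2 = 258; next = 257
base 4: 257 = 4^4 + 1; at 5: 5^5 + 1 = 3126; next = 3125
base 5: 3125 = 5^5; at 6: 6^6 = 46656; next = 46655
base 6: 46655 = 5·6^5 + 5·6^4 + 5·6^3 + 5·6^2 + 5·6 + 5; at 7: 5·7^5 + 5·7^4 + 5·7^3 + 5·7^2 + 5·7 + 5 = 98040; next = 98039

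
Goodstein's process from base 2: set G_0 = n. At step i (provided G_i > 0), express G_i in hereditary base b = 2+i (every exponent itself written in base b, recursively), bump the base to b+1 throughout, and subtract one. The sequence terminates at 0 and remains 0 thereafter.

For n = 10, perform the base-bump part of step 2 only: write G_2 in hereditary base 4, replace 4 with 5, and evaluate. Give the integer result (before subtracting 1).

[0] 10 ≡ 2^(2 + 1) + 2 (base 2). Lift 3: 84. −1: 83.
[1] 83 ≡ 3^(3 + 1) + 2 (base 3). Lift 4: 1026. −1: 1025.
[2] 1025 ≡ 4^(4 + 1) + 1 (base 4). Lift 5: 15626. −1: 15625.

15626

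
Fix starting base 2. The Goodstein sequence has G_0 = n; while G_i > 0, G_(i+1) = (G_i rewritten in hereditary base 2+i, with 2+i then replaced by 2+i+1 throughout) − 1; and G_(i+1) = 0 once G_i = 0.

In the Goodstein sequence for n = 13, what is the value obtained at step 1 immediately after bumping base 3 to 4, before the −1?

1280

i=0: 13 = 2^(2 + 1) + 2^2 + 1 (b=2); 2→3: 3^(3 + 1) + 3^3 + 1 = 109; 109−1 = 108
i=1: 108 = 3^(3 + 1) + 3^3 (b=3); 3→4: 4^(4 + 1) + 4^4 = 1280; 1280−1 = 1279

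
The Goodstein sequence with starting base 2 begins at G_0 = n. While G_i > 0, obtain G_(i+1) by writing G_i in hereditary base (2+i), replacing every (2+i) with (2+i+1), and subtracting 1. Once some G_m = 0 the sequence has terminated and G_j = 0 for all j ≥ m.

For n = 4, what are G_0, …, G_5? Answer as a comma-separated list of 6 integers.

i=0: 4 = 2^2 (b=2); 2→3: 3^3 = 27; 27−1 = 26
i=1: 26 = 2·3^2 + 2·3 + 2 (b=3); 3→4: 2·4^2 + 2·4 + 2 = 42; 42−1 = 41
i=2: 41 = 2·4^2 + 2·4 + 1 (b=4); 4→5: 2·5^2 + 2·5 + 1 = 61; 61−1 = 60
i=3: 60 = 2·5^2 + 2·5 (b=5); 5→6: 2·6^2 + 2·6 = 84; 84−1 = 83
i=4: 83 = 2·6^2 + 6 + 5 (b=6); 6→7: 2·7^2 + 7 + 5 = 110; 110−1 = 109

4, 26, 41, 60, 83, 109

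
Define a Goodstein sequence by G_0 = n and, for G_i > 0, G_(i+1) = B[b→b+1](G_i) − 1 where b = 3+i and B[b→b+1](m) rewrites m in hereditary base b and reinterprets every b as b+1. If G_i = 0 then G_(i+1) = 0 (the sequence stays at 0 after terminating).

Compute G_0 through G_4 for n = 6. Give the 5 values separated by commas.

G_0=6  [base 3] 2·3  →[3↦4]→  2·4 = 8  −1 ⇒ G_1=7
G_1=7  [base 4] 4 + 3  →[4↦5]→  5 + 3 = 8  −1 ⇒ G_2=7
G_2=7  [base 5] 5 + 2  →[5↦6]→  6 + 2 = 8  −1 ⇒ G_3=7
G_3=7  [base 6] 6 + 1  →[6↦7]→  7 + 1 = 8  −1 ⇒ G_4=7

6, 7, 7, 7, 7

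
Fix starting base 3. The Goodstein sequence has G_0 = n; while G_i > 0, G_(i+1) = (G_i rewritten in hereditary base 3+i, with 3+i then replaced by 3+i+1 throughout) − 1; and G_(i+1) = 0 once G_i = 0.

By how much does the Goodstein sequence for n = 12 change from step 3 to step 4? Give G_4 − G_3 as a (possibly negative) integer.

12

i=0: 12 = 3^2 + 3 (b=3); 3→4: 4^2 + 4 = 20; 20−1 = 19
i=1: 19 = 4^2 + 3 (b=4); 4→5: 5^2 + 3 = 28; 28−1 = 27
i=2: 27 = 5^2 + 2 (b=5); 5→6: 6^2 + 2 = 38; 38−1 = 37
i=3: 37 = 6^2 + 1 (b=6); 6→7: 7^2 + 1 = 50; 50−1 = 49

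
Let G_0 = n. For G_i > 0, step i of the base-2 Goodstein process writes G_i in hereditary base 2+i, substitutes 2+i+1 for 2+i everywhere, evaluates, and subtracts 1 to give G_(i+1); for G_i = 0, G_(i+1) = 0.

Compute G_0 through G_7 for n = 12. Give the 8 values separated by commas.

12, 107, 1065, 15685, 280019, 5764910, 134217867, 3486784574

[0] 12 ≡ 2^(2 + 1) + 2^2 (base 2). Lift 3: 108. −1: 107.
[1] 107 ≡ 3^(3 + 1) + 2·3^2 + 2·3 + 2 (base 3). Lift 4: 1066. −1: 1065.
[2] 1065 ≡ 4^(4 + 1) + 2·4^2 + 2·4 + 1 (base 4). Lift 5: 15686. −1: 15685.
[3] 15685 ≡ 5^(5 + 1) + 2·5^2 + 2·5 (base 5). Lift 6: 280020. −1: 280019.
[4] 280019 ≡ 6^(6 + 1) + 2·6^2 + 6 + 5 (base 6). Lift 7: 5764911. −1: 5764910.
[5] 5764910 ≡ 7^(7 + 1) + 2·7^2 + 7 + 4 (base 7). Lift 8: 134217868. −1: 134217867.
[6] 134217867 ≡ 8^(8 + 1) + 2·8^2 + 8 + 3 (base 8). Lift 9: 3486784575. −1: 3486784574.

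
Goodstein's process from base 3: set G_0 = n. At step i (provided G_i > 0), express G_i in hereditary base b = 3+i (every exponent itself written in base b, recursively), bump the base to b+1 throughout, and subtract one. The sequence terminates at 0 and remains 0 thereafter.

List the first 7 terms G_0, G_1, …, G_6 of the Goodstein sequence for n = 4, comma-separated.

step 0: 4 = 3 + 1; sub 4 for 3: 4 + 1; = 5; G_1 = 5−1 = 4
step 1: 4 = 4; sub 5 for 4: 5; = 5; G_2 = 5−1 = 4
step 2: 4 = 4; sub 6 for 5: 4; = 4; G_3 = 4−1 = 3
step 3: 3 = 3; sub 7 for 6: 3; = 3; G_4 = 3−1 = 2
step 4: 2 = 2; sub 8 for 7: 2; = 2; G_5 = 2−1 = 1
step 5: 1 = 1; sub 9 for 8: 1; = 1; G_6 = 1−1 = 0

4, 4, 4, 3, 2, 1, 0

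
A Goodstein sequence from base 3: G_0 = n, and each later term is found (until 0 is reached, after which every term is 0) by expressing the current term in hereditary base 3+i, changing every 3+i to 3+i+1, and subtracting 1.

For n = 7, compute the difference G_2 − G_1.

1

G_0 = 7. HB_3(7) = 2·3 + 1. Bump = 9. G_1 = 8.
G_1 = 8. HB_4(8) = 2·4. Bump = 10. G_2 = 9.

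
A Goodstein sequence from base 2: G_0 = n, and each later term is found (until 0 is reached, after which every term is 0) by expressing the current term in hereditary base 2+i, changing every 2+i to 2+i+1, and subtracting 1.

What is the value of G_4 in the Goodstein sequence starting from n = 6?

i=0: 6 = 2^2 + 2 (b=2); 2→3: 3^3 + 3 = 30; 30−1 = 29
i=1: 29 = 3^3 + 2 (b=3); 3→4: 4^4 + 2 = 258; 258−1 = 257
i=2: 257 = 4^4 + 1 (b=4); 4→5: 5^5 + 1 = 3126; 3126−1 = 3125
i=3: 3125 = 5^5 (b=5); 5→6: 6^6 = 46656; 46656−1 = 46655
i=4: 46655 = 5·6^5 + 5·6^4 + 5·6^3 + 5·6^2 + 5·6 + 5 (b=6); 6→7: 5·7^5 + 5·7^4 + 5·7^3 + 5·7^2 + 5·7 + 5 = 98040; 98040−1 = 98039

46655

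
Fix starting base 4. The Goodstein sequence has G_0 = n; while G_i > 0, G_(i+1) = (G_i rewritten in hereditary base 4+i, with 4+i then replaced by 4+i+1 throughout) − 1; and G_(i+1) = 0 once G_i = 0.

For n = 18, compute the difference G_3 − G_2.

12

i=0: 18 = 4^2 + 2 (b=4); 4→5: 5^2 + 2 = 27; 27−1 = 26
i=1: 26 = 5^2 + 1 (b=5); 5→6: 6^2 + 1 = 37; 37−1 = 36
i=2: 36 = 6^2 (b=6); 6→7: 7^2 = 49; 49−1 = 48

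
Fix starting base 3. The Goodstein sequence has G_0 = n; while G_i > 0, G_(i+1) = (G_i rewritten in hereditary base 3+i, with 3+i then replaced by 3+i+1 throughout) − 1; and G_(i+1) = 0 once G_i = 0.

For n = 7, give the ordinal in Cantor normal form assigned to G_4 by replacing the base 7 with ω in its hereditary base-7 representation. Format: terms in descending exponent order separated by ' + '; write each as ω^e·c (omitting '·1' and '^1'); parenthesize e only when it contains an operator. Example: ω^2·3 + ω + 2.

base 3: 7 = 2·3 + 1; at 4: 2·4 + 1 = 9; next = 8
base 4: 8 = 2·4; at 5: 2·5 = 10; next = 9
base 5: 9 = 5 + 4; at 6: 6 + 4 = 10; next = 9
base 6: 9 = 6 + 3; at 7: 7 + 3 = 10; next = 9
base 7: 9 = 7 + 2; at 8: 8 + 2 = 10; next = 9

ω + 2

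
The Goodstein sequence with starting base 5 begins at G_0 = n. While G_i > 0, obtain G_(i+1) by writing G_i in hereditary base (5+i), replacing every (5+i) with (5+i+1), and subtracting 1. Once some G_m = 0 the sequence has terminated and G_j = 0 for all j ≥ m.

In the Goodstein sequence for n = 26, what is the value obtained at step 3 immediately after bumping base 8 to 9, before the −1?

59

i=0: 26 = 5^2 + 1 (b=5); 5→6: 6^2 + 1 = 37; 37−1 = 36
i=1: 36 = 6^2 (b=6); 6→7: 7^2 = 49; 49−1 = 48
i=2: 48 = 6·7 + 6 (b=7); 7→8: 6·8 + 6 = 54; 54−1 = 53
i=3: 53 = 6·8 + 5 (b=8); 8→9: 6·9 + 5 = 59; 59−1 = 58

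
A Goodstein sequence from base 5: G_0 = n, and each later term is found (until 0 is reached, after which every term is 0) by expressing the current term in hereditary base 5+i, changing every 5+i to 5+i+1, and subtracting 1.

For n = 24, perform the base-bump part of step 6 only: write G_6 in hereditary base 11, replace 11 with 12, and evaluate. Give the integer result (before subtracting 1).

44

G_0=24  [base 5] 4·5 + 4  →[5↦6]→  4·6 + 4 = 28  −1 ⇒ G_1=27
G_1=27  [base 6] 4·6 + 3  →[6↦7]→  4·7 + 3 = 31  −1 ⇒ G_2=30
G_2=30  [base 7] 4·7 + 2  →[7↦8]→  4·8 + 2 = 34  −1 ⇒ G_3=33
G_3=33  [base 8] 4·8 + 1  →[8↦9]→  4·9 + 1 = 37  −1 ⇒ G_4=36
G_4=36  [base 9] 4·9  →[9↦10]→  4·10 = 40  −1 ⇒ G_5=39
G_5=39  [base 10] 3·10 + 9  →[10↦11]→  3·11 + 9 = 42  −1 ⇒ G_6=41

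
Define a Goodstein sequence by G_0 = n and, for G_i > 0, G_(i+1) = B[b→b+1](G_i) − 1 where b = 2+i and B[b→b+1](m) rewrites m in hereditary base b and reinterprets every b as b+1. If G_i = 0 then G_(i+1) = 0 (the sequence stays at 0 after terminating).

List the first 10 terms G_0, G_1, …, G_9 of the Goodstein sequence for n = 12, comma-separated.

[0] 12 ≡ 2^(2 + 1) + 2^2 (base 2). Lift 3: 108. −1: 107.
[1] 107 ≡ 3^(3 + 1) + 2·3^2 + 2·3 + 2 (base 3). Lift 4: 1066. −1: 1065.
[2] 1065 ≡ 4^(4 + 1) + 2·4^2 + 2·4 + 1 (base 4). Lift 5: 15686. −1: 15685.
[3] 15685 ≡ 5^(5 + 1) + 2·5^2 + 2·5 (base 5). Lift 6: 280020. −1: 280019.
[4] 280019 ≡ 6^(6 + 1) + 2·6^2 + 6 + 5 (base 6). Lift 7: 5764911. −1: 5764910.
[5] 5764910 ≡ 7^(7 + 1) + 2·7^2 + 7 + 4 (base 7). Lift 8: 134217868. −1: 134217867.
[6] 134217867 ≡ 8^(8 + 1) + 2·8^2 + 8 + 3 (base 8). Lift 9: 3486784575. −1: 3486784574.
[7] 3486784574 ≡ 9^(9 + 1) + 2·9^2 + 9 + 2 (base 9). Lift 10: 100000000212. −1: 100000000211.
[8] 100000000211 ≡ 10^(10 + 1) + 2·10^2 + 10 + 1 (base 10). Lift 11: 3138428376975. −1: 3138428376974.

12, 107, 1065, 15685, 280019, 5764910, 134217867, 3486784574, 100000000211, 3138428376974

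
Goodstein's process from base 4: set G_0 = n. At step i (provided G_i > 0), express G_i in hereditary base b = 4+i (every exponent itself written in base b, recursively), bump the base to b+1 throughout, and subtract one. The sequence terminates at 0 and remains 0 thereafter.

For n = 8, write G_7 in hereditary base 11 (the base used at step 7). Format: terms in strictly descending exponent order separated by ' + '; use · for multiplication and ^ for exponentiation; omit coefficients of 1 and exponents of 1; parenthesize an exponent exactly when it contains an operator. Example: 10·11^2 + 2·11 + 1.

8

G_0 = 8. HB_4(8) = 2·4. Bump = 10. G_1 = 9.
G_1 = 9. HB_5(9) = 5 + 4. Bump = 10. G_2 = 9.
G_2 = 9. HB_6(9) = 6 + 3. Bump = 10. G_3 = 9.
G_3 = 9. HB_7(9) = 7 + 2. Bump = 10. G_4 = 9.
G_4 = 9. HB_8(9) = 8 + 1. Bump = 10. G_5 = 9.
G_5 = 9. HB_9(9) = 9. Bump = 10. G_6 = 9.
G_6 = 9. HB_10(9) = 9. Bump = 9. G_7 = 8.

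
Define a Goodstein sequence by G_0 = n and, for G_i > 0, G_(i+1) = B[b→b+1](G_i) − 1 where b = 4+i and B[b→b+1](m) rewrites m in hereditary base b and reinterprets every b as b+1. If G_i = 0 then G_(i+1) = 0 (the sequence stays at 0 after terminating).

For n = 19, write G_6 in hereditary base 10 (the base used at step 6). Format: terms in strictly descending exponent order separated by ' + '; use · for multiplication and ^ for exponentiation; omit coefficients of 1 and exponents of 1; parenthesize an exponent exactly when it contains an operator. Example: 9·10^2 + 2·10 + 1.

base 4: 19 = 4^2 + 3; at 5: 5^2 + 3 = 28; next = 27
base 5: 27 = 5^2 + 2; at 6: 6^2 + 2 = 38; next = 37
base 6: 37 = 6^2 + 1; at 7: 7^2 + 1 = 50; next = 49
base 7: 49 = 7^2; at 8: 8^2 = 64; next = 63
base 8: 63 = 7·8 + 7; at 9: 7·9 + 7 = 70; next = 69
base 9: 69 = 7·9 + 6; at 10: 7·10 + 6 = 76; next = 75

7·10 + 5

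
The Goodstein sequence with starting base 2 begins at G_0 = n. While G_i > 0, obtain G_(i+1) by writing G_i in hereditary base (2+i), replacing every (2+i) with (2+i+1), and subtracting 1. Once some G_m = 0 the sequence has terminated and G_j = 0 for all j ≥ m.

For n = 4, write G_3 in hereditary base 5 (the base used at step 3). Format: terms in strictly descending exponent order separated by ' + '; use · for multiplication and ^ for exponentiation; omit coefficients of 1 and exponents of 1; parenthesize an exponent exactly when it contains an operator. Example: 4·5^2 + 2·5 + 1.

2·5^2 + 2·5

i=0: 4 = 2^2 (b=2); 2→3: 3^3 = 27; 27−1 = 26
i=1: 26 = 2·3^2 + 2·3 + 2 (b=3); 3→4: 2·4^2 + 2·4 + 2 = 42; 42−1 = 41
i=2: 41 = 2·4^2 + 2·4 + 1 (b=4); 4→5: 2·5^2 + 2·5 + 1 = 61; 61−1 = 60
i=3: 60 = 2·5^2 + 2·5 (b=5); 5→6: 2·6^2 + 2·6 = 84; 84−1 = 83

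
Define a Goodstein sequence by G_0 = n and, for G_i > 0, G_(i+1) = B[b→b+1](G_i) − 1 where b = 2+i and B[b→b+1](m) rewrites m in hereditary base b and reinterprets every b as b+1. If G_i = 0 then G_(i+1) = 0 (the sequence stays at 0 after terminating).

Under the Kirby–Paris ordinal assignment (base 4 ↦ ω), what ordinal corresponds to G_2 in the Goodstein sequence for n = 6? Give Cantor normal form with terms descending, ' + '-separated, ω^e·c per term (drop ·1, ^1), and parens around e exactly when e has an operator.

G_0=6  [base 2] 2^2 + 2  →[2↦3]→  3^3 + 3 = 30  −1 ⇒ G_1=29
G_1=29  [base 3] 3^3 + 2  →[3↦4]→  4^4 + 2 = 258  −1 ⇒ G_2=257
G_2=257  [base 4] 4^4 + 1  →[4↦5]→  5^5 + 1 = 3126  −1 ⇒ G_3=3125

ω^ω + 1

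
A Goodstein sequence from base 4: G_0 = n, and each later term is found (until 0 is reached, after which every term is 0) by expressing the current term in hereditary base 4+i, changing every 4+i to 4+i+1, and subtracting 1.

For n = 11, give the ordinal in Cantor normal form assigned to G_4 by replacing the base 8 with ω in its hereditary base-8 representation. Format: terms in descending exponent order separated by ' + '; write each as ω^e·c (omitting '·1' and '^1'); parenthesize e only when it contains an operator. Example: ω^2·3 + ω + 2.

ω + 7

base 4: 11 = 2·4 + 3; at 5: 2·5 + 3 = 13; next = 12
base 5: 12 = 2·5 + 2; at 6: 2·6 + 2 = 14; next = 13
base 6: 13 = 2·6 + 1; at 7: 2·7 + 1 = 15; next = 14
base 7: 14 = 2·7; at 8: 2·8 = 16; next = 15
base 8: 15 = 8 + 7; at 9: 9 + 7 = 16; next = 15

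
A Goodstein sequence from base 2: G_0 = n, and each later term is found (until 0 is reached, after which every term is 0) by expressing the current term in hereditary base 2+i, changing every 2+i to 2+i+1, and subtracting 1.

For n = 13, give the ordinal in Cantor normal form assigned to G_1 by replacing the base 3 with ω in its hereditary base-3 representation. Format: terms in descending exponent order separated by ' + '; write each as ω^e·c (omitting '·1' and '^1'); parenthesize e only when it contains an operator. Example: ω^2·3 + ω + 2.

ω^(ω + 1) + ω^ω

i=0: 13 = 2^(2 + 1) + 2^2 + 1 (b=2); 2→3: 3^(3 + 1) + 3^3 + 1 = 109; 109−1 = 108
i=1: 108 = 3^(3 + 1) + 3^3 (b=3); 3→4: 4^(4 + 1) + 4^4 = 1280; 1280−1 = 1279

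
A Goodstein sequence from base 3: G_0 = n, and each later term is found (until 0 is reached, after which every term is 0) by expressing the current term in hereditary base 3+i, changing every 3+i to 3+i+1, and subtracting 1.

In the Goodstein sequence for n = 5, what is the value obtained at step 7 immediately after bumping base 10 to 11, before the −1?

[0] 5 ≡ 3 + 2 (base 3). Lift 4: 6. −1: 5.
[1] 5 ≡ 4 + 1 (base 4). Lift 5: 6. −1: 5.
[2] 5 ≡ 5 (base 5). Lift 6: 6. −1: 5.
[3] 5 ≡ 5 (base 6). Lift 7: 5. −1: 4.
[4] 4 ≡ 4 (base 7). Lift 8: 4. −1: 3.
[5] 3 ≡ 3 (base 8). Lift 9: 3. −1: 2.
[6] 2 ≡ 2 (base 9). Lift 10: 2. −1: 1.
[7] 1 ≡ 1 (base 10). Lift 11: 1. −1: 0.

1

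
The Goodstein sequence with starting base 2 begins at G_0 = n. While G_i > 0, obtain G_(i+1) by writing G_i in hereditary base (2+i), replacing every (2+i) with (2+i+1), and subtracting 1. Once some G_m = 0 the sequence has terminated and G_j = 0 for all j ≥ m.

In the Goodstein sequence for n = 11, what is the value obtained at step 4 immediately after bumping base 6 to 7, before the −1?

G_0 = 11. HB_2(11) = 2^(2 + 1) + 2 + 1. Bump = 85. G_1 = 84.
G_1 = 84. HB_3(84) = 3^(3 + 1) + 3. Bump = 1028. G_2 = 1027.
G_2 = 1027. HB_4(1027) = 4^(4 + 1) + 3. Bump = 15628. G_3 = 15627.
G_3 = 15627. HB_5(15627) = 5^(5 + 1) + 2. Bump = 279938. G_4 = 279937.

5764802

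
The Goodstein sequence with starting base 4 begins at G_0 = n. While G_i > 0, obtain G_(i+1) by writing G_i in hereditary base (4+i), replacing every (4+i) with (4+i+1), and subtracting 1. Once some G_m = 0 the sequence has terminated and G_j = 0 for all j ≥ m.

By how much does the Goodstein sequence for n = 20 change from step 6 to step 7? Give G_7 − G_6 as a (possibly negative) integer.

8

20 —HB4→ 4^2 + 4 —bump→ 5^2 + 5 = 30 —(−1)→ 29
29 —HB5→ 5^2 + 4 —bump→ 6^2 + 4 = 40 —(−1)→ 39
39 —HB6→ 6^2 + 3 —bump→ 7^2 + 3 = 52 —(−1)→ 51
51 —HB7→ 7^2 + 2 —bump→ 8^2 + 2 = 66 —(−1)→ 65
65 —HB8→ 8^2 + 1 —bump→ 9^2 + 1 = 82 —(−1)→ 81
81 —HB9→ 9^2 —bump→ 10^2 = 100 —(−1)→ 99
99 —HB10→ 9·10 + 9 —bump→ 9·11 + 9 = 108 —(−1)→ 107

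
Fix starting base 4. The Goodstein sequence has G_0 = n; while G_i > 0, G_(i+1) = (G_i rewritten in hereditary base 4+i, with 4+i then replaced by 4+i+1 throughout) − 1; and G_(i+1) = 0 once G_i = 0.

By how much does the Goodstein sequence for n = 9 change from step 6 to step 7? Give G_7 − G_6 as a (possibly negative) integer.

0

step 0: 9 = 2·4 + 1; sub 5 for 4: 2·5 + 1; = 11; G_1 = 11−1 = 10
step 1: 10 = 2·5; sub 6 for 5: 2·6; = 12; G_2 = 12−1 = 11
step 2: 11 = 6 + 5; sub 7 for 6: 7 + 5; = 12; G_3 = 12−1 = 11
step 3: 11 = 7 + 4; sub 8 for 7: 8 + 4; = 12; G_4 = 12−1 = 11
step 4: 11 = 8 + 3; sub 9 for 8: 9 + 3; = 12; G_5 = 12−1 = 11
step 5: 11 = 9 + 2; sub 10 for 9: 10 + 2; = 12; G_6 = 12−1 = 11
step 6: 11 = 10 + 1; sub 11 for 10: 11 + 1; = 12; G_7 = 12−1 = 11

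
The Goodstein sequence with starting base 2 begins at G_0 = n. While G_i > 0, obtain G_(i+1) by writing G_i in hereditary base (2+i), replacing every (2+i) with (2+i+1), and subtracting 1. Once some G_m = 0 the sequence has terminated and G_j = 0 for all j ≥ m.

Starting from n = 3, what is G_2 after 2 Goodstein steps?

3

3 —HB2→ 2 + 1 —bump→ 3 + 1 = 4 —(−1)→ 3
3 —HB3→ 3 —bump→ 4 = 4 —(−1)→ 3
3 —HB4→ 3 —bump→ 3 = 3 —(−1)→ 2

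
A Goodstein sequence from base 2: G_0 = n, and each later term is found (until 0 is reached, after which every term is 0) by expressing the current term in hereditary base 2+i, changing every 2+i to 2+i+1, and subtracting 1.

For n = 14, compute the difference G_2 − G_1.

1171

base 2: 14 = 2^(2 + 1) + 2^2 + 2; at 3: 3^(3 + 1) + 3^3 + 3 = 111; next = 110
base 3: 110 = 3^(3 + 1) + 3^3 + 2; at 4: 4^(4 + 1) + 4^4 + 2 = 1282; next = 1281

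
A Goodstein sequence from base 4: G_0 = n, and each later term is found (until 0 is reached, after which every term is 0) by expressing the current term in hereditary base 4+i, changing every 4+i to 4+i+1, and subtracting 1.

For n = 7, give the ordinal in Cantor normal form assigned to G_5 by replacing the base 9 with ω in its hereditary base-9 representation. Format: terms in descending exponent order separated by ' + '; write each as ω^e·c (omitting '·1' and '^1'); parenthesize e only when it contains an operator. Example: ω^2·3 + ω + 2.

[0] 7 ≡ 4 + 3 (base 4). Lift 5: 8. −1: 7.
[1] 7 ≡ 5 + 2 (base 5). Lift 6: 8. −1: 7.
[2] 7 ≡ 6 + 1 (base 6). Lift 7: 8. −1: 7.
[3] 7 ≡ 7 (base 7). Lift 8: 8. −1: 7.
[4] 7 ≡ 7 (base 8). Lift 9: 7. −1: 6.

6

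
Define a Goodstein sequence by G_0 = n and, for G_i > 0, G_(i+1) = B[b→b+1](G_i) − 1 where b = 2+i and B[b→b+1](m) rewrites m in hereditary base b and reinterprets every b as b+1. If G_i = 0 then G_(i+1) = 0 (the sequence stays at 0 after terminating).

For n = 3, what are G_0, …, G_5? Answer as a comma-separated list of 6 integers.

i=0: 3 = 2 + 1 (b=2); 2→3: 3 + 1 = 4; 4−1 = 3
i=1: 3 = 3 (b=3); 3→4: 4 = 4; 4−1 = 3
i=2: 3 = 3 (b=4); 4→5: 3 = 3; 3−1 = 2
i=3: 2 = 2 (b=5); 5→6: 2 = 2; 2−1 = 1
i=4: 1 = 1 (b=6); 6→7: 1 = 1; 1−1 = 0

3, 3, 3, 2, 1, 0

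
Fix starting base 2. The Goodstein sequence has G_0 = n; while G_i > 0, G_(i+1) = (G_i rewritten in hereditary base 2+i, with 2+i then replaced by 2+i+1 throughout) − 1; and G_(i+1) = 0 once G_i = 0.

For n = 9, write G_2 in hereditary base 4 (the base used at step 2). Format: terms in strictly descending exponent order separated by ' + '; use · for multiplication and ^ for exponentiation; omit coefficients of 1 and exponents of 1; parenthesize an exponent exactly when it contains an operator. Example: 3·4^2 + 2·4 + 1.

3·4^4 + 3·4^3 + 3·4^2 + 3·4 + 3

9 —HB2→ 2^(2 + 1) + 1 —bump→ 3^(3 + 1) + 1 = 82 —(−1)→ 81
81 —HB3→ 3^(3 + 1) —bump→ 4^(4 + 1) = 1024 —(−1)→ 1023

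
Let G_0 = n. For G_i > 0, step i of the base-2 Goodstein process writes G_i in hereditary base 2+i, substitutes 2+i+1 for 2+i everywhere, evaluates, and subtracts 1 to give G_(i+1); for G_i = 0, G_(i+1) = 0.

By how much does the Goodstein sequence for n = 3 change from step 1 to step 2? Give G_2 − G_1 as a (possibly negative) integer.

(0) 3|_2 = 2 + 1 ↦ 3 + 1|_3 = 4 ⇒ 3
(1) 3|_3 = 3 ↦ 4|_4 = 4 ⇒ 3

0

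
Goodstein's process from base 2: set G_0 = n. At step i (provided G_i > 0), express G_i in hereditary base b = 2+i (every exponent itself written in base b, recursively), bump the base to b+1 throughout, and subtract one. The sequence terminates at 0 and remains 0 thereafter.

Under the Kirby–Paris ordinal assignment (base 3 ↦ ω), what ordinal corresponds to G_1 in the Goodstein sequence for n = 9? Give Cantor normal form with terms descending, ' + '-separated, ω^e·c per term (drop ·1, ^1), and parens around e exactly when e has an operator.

ω^(ω + 1)

G_0 = 9. HB_2(9) = 2^(2 + 1) + 1. Bump = 82. G_1 = 81.
G_1 = 81. HB_3(81) = 3^(3 + 1). Bump = 1024. G_2 = 1023.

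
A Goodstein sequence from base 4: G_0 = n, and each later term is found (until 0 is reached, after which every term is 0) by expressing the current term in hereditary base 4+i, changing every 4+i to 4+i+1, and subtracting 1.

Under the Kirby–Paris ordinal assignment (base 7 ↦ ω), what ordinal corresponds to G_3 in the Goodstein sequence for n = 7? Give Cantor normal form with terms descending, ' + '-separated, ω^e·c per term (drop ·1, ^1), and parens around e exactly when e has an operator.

ω

base 4: 7 = 4 + 3; at 5: 5 + 3 = 8; next = 7
base 5: 7 = 5 + 2; at 6: 6 + 2 = 8; next = 7
base 6: 7 = 6 + 1; at 7: 7 + 1 = 8; next = 7
base 7: 7 = 7; at 8: 8 = 8; next = 7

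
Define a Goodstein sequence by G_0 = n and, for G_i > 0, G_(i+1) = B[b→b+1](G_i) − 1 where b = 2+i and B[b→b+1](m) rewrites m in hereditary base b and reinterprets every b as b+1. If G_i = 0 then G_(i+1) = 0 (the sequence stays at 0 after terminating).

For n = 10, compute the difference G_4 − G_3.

base 2: 10 = 2^(2 + 1) + 2; at 3: 3^(3 + 1) + 3 = 84; next = 83
base 3: 83 = 3^(3 + 1) + 2; at 4: 4^(4 + 1) + 2 = 1026; next = 1025
base 4: 1025 = 4^(4 + 1) + 1; at 5: 5^(5 + 1) + 1 = 15626; next = 15625
base 5: 15625 = 5^(5 + 1); at 6: 6^(6 + 1) = 279936; next = 279935

264310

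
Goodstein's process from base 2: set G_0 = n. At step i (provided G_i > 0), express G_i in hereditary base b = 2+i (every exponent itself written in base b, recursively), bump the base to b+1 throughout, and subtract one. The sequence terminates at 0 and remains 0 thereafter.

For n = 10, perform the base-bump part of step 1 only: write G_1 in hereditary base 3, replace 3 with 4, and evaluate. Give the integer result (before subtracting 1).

base 2: 10 = 2^(2 + 1) + 2; at 3: 3^(3 + 1) + 3 = 84; next = 83
base 3: 83 = 3^(3 + 1) + 2; at 4: 4^(4 + 1) + 2 = 1026; next = 1025

1026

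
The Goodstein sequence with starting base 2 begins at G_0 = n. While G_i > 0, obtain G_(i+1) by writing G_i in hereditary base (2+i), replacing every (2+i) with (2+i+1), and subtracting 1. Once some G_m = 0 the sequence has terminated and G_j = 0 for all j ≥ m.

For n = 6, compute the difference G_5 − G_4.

[0] 6 ≡ 2^2 + 2 (base 2). Lift 3: 30. −1: 29.
[1] 29 ≡ 3^3 + 2 (base 3). Lift 4: 258. −1: 257.
[2] 257 ≡ 4^4 + 1 (base 4). Lift 5: 3126. −1: 3125.
[3] 3125 ≡ 5^5 (base 5). Lift 6: 46656. −1: 46655.
[4] 46655 ≡ 5·6^5 + 5·6^4 + 5·6^3 + 5·6^2 + 5·6 + 5 (base 6). Lift 7: 98040. −1: 98039.

51384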